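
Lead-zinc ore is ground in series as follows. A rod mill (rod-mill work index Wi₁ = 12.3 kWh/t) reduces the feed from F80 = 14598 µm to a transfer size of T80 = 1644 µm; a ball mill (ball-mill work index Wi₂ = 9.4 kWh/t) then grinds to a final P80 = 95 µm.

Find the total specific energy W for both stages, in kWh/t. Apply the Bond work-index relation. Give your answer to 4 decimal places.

W = 9.3414 kWh/t

Bond: W = 10·Wi·(1/√P80 − 1/√F80)
Stage 1 (14598→1644 µm, Wi₁=12.3): W₁ = 10·12.3·(0.024663 − 0.008277) = 2.0155 kWh/t
Stage 2 (1644→95 µm, Wi₂=9.4): W₂ = 10·9.4·(0.102598 − 0.024663) = 7.3259 kWh/t
W = W₁ + W₂ = 2.0155 + 7.3259 = 9.3414 kWh/t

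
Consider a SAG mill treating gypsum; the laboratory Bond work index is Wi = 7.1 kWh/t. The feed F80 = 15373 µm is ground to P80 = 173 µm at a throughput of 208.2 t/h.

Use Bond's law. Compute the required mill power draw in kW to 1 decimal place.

P = 1004.6 kW

W = 10 Wi / √P80 − 10 Wi / √F80
W = 10·7.1·(1/√173 − 1/√15373) = 10·7.1·(0.067963) = 4.8254 kWh/t
P = W·T = 4.8254·208.2 = 1004.6 kW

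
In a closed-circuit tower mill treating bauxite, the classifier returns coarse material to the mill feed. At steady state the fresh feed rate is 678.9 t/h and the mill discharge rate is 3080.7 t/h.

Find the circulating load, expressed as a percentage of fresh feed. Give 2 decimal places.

Discharge = new feed + return, hence
R = M − F = 3080.7 − 678.9 = 2401.8 t/h
CL = 100·R/F = 100·2401.8/678.9 = 353.78 %

CL = 353.78 %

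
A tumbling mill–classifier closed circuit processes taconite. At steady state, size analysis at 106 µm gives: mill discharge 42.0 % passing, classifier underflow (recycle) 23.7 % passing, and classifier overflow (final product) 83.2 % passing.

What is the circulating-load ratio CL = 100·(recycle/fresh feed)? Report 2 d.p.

CL = 225.14 %

Two-product formula at 106 µm:
(1+r)d = ru + o → r = (o−d)/(d−u)
r = (83.2 − 42.0)/(42.0 − 23.7) = 41.2/18.3 = 2.2514
CL = 100·r = 225.14 %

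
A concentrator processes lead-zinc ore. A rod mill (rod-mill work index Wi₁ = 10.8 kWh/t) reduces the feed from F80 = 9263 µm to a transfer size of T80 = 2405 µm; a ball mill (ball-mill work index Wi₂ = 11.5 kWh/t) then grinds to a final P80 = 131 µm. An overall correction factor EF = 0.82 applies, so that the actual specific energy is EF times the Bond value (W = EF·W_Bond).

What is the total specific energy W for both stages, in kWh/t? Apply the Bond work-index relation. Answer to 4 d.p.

W = 7.2018 kWh/t

W = 10 Wi / √P80 − 10 Wi / √F80
Stage 1 (9263→2405 µm, Wi₁=10.8): W₁ = 10·10.8·(0.020391 − 0.010390) = 1.0801 kWh/t
Stage 2 (2405→131 µm, Wi₂=11.5): W₂ = 10·11.5·(0.087370 − 0.020391) = 7.7026 kWh/t
W = W₁ + W₂ = 1.0801 + 7.7026 = 8.7827 kWh/t
Corrected W = EF·W_Bond = 0.82·8.7827 = 7.2018 kWh/t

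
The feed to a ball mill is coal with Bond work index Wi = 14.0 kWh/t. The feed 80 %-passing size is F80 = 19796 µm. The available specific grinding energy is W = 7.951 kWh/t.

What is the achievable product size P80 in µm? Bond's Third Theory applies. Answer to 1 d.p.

P80 = 244.9 µm

W_Bond = 10·Wi·(1/√P₈₀ − 1/√F₈₀)
P80^(−½) = W/(10 Wi) + F80^(−½)
  = 7.9510/(10·14.0) + 1/√19796 = 0.056793 + 0.007107 = 0.063900
P80 = (1/0.063900)² = 15.6494² = 244.90 µm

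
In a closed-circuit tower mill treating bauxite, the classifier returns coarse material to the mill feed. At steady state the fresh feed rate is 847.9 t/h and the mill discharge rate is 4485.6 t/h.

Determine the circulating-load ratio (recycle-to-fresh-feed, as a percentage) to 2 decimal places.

Mill node: discharge = fresh + recycle.
R = M − F = 4485.6 − 847.9 = 3637.7 t/h
CL = 100·R/F = 100·3637.7/847.9 = 429.02 %

CL = 429.02 %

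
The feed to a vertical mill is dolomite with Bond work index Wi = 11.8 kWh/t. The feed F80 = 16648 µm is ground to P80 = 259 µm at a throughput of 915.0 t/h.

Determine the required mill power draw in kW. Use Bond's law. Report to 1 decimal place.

W = 10·Wi·[P80^(−½) − F80^(−½)]
W = 10·11.8·(1/√259 − 1/√16648) = 10·11.8·(0.054387) = 6.4176 kWh/t
P = W·T = 6.4176·915.0 = 5872.1 kW

P = 5872.1 kW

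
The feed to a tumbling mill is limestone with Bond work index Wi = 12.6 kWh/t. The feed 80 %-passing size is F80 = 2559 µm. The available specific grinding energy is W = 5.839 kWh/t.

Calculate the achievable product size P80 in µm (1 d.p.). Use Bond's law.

P80 = 228.8 µm

Bond: W = 10·Wi·(1/√P80 − 1/√F80)
P80^-0.5 = F80^-0.5 + W/(10 Wi)
  = 5.8390/(10·12.6) + 1/√2559 = 0.046341 + 0.019768 = 0.066109
P80 = (1/0.066109)² = 15.1264² = 228.81 µm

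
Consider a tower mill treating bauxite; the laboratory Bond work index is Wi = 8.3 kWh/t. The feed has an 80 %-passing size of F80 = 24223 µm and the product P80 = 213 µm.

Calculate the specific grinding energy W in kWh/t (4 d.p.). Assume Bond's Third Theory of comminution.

W = 10 Wi / √P80 − 10 Wi / √F80
1/√213 = 0.068519;  1/√24223 = 0.006425
W = 10·8.3·(0.068519 − 0.006425) = 5.1538 kWh/t

W = 5.1538 kWh/t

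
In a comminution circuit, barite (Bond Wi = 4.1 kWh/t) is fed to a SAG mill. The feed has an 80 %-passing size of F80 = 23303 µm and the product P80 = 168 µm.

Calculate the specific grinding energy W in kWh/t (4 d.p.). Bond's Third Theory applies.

Bond: W = 10·Wi·(1/√P80 − 1/√F80)
1/√168 = 0.077152;  1/√23303 = 0.006551
W = 10·4.1·(0.077152 − 0.006551) = 2.8946 kWh/t

W = 2.8946 kWh/t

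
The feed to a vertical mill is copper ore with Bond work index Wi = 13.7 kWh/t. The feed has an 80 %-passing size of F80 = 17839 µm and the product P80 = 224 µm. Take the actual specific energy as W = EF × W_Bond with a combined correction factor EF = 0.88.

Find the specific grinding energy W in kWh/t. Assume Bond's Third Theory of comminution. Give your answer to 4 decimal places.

W = 7.1526 kWh/t

W = 10 Wi (1/√P80 − 1/√F80)  [Bond]
1/√224 = 0.066815;  1/√17839 = 0.007487
W = 10·13.7·(0.066815 − 0.007487) = 8.1280 kWh/t
W_actual = 0.88 × 8.1280 = 7.1526 kWh/t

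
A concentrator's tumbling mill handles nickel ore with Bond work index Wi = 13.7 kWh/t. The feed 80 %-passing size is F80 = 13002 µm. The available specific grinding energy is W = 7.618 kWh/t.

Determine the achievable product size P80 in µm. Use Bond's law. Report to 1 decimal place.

P80 = 241.3 µm

Bond: W = 10·Wi·(1/√P80 − 1/√F80)
1/√P80 = 1/√F80 + W/(10·Wi)
  = 7.6180/(10·13.7) + 1/√13002 = 0.055606 + 0.008770 = 0.064376
P80 = (1/0.064376)² = 15.5338² = 241.30 µm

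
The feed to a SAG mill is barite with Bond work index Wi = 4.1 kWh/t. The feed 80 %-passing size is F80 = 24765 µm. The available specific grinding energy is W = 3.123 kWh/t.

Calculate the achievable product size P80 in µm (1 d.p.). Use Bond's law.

P80 = 146.8 µm

W = 10 Wi (1/√P80 − 1/√F80)  [Bond]
⇒ 1/√P80 = W/(10·Wi) + 1/√F80
  = 3.1230/(10·4.1) + 1/√24765 = 0.076171 + 0.006354 = 0.082525
P80 = (1/0.082525)² = 12.1175² = 146.83 µm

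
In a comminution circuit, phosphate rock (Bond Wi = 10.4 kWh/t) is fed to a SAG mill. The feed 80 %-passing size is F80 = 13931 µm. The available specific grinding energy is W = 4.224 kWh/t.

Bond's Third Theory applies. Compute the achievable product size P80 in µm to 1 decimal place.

P80 = 415.0 µm

W = 10·Wi·(P80^(-½) − F80^(-½))
P80^(−½) = W/(10 Wi) + F80^(−½)
  = 4.2240/(10·10.4) + 1/√13931 = 0.040615 + 0.008472 = 0.049088
P80 = (1/0.049088)² = 20.3716² = 415.00 µm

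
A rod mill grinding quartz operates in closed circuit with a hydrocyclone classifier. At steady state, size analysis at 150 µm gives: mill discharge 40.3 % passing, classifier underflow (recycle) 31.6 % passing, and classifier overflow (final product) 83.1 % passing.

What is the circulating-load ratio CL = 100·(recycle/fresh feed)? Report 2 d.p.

CL = 491.95 %

Balance %-passing 150 µm (r = R/F):
Fd + Rd = Ru + Fo ⇒ R/F = (o−d)/(d−u)
r = (83.1 − 40.3)/(40.3 − 31.6) = 42.8/8.7 = 4.9195
CL = 100·r = 491.95 %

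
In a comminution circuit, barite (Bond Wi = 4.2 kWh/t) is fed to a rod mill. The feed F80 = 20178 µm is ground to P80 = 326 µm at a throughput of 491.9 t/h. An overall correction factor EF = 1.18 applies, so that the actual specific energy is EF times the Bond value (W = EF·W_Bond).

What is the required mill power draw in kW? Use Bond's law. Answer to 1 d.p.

W = 10·Wi·[P80^(−½) − F80^(−½)]
W = 10·4.2·(1/√326 − 1/√20178) = 10·4.2·(0.048345) = 2.0305 kWh/t
With EF = 1.18: W = 2.0305·1.18 = 2.3960 kWh/t
P_mill = W·ṁ = 2.3960·491.9 = 1178.6 kW

P = 1178.6 kW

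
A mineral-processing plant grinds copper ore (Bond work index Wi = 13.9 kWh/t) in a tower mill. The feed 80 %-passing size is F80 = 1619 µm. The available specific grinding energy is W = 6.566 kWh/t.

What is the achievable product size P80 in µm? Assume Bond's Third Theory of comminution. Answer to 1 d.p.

W = 10·Wi·[P80^(−½) − F80^(−½)]
⇒ 1/√P80 = W/(10 Wi) + 1/√F80
  = 6.5660/(10·13.9) + 1/√1619 = 0.047237 + 0.024853 = 0.072090
P80 = (1/0.072090)² = 13.8715² = 192.42 µm

P80 = 192.4 µm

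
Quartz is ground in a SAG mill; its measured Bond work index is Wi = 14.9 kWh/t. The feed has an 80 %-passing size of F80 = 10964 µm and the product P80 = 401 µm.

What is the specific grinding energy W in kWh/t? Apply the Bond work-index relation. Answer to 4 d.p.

W = 6.0177 kWh/t

W = 10·Wi·(P80^(-½) − F80^(-½))
1/√401 = 0.049938;  1/√10964 = 0.009550
W = 10·14.9·(0.049938 − 0.009550) = 6.0177 kWh/t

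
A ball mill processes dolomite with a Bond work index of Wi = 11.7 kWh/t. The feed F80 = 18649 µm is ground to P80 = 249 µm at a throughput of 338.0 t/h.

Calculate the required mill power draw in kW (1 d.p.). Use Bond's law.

Bond:  W = 10 Wi (1/√P − 1/√F)
W = 10·11.7·(1/√249 − 1/√18649) = 10·11.7·(0.056050) = 6.5578 kWh/t
P_mill = W·ṁ = 6.5578·338.0 = 2216.5 kW

P = 2216.5 kW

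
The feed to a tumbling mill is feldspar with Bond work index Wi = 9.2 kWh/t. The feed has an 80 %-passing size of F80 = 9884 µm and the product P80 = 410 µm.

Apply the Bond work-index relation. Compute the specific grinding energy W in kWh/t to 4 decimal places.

W = 3.6182 kWh/t

Bond: W = 10·Wi·(1/√P80 − 1/√F80)
1/√410 = 0.049386;  1/√9884 = 0.010059
W = 10·9.2·(0.049386 − 0.010059) = 3.6182 kWh/t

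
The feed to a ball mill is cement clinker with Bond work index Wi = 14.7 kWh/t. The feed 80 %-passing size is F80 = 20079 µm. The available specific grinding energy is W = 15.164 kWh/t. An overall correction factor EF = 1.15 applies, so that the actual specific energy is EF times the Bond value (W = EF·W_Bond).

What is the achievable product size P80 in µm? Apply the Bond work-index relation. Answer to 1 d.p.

Bond:  W = 10 Wi (1/√P − 1/√F)
W_Bond = W / EF = 15.164 / 1.15 = 13.1861 kWh/t
⇒ 1/√P80 = W_Bond/(10 Wi) + 1/√F80
  = 13.1861/(10·14.7) + 1/√20079 = 0.089701 + 0.007057 = 0.096758
P80 = (1/0.096758)² = 10.3350² = 106.81 µm

P80 = 106.8 µm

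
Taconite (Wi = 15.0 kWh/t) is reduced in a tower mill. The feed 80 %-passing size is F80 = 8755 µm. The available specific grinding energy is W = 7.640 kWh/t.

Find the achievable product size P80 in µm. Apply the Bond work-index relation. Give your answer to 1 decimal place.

W = 10 Wi (1/√P80 − 1/√F80)  [Bond]
P80^-0.5 = F80^-0.5 + W/(10 Wi)
  = 7.6400/(10·15.0) + 1/√8755 = 0.050933 + 0.010687 = 0.061621
P80 = (1/0.061621)² = 16.2283² = 263.36 µm

P80 = 263.4 µm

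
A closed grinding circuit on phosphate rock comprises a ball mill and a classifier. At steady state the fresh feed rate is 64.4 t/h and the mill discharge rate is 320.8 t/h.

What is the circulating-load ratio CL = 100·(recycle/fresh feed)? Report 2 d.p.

CL = 398.14 %

M = F + R at steady state, so:
R = M − F = 320.8 − 64.4 = 256.4 t/h
CL = 100·R/F = 100·256.4/64.4 = 398.14 %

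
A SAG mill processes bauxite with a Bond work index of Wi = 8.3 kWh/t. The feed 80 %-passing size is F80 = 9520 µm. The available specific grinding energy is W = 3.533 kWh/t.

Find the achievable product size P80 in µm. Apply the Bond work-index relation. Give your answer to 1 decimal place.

P80 = 358.5 µm

W = 10 Wi / √P80 − 10 Wi / √F80
P80^-0.5 = F80^-0.5 + W/(10 Wi)
  = 3.5330/(10·8.3) + 1/√9520 = 0.042566 + 0.010249 = 0.052815
P80 = (1/0.052815)² = 18.9339² = 358.49 µm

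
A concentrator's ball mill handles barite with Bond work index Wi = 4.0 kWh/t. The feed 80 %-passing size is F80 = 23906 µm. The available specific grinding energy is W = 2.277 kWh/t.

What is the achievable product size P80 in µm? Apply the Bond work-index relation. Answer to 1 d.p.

P80 = 248.8 µm

W = 10 Wi / √P80 − 10 Wi / √F80
1/√P80 = 1/√F80 + W/(10·Wi)
  = 2.2770/(10·4.0) + 1/√23906 = 0.056925 + 0.006468 = 0.063393
P80 = (1/0.063393)² = 15.7747² = 248.84 µm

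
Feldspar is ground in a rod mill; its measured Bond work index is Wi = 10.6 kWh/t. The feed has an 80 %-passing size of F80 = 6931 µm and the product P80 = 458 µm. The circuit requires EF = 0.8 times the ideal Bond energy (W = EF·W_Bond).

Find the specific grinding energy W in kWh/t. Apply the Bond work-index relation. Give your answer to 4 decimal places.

W_Bond = 10·Wi·(1/√P₈₀ − 1/√F₈₀)
1/√458 = 0.046727;  1/√6931 = 0.012012
W = 10·10.6·(0.046727 − 0.012012) = 3.6798 kWh/t
Apply correction: 3.6798 × 0.8 = 2.9439 kWh/t

W = 2.9439 kWh/t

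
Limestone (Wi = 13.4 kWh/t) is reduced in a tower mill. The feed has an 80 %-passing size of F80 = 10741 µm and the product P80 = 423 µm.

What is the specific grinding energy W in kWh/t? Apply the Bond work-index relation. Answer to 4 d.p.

W = 10 Wi / √P80 − 10 Wi / √F80
1/√423 = 0.048622;  1/√10741 = 0.009649
W = 10·13.4·(0.048622 − 0.009649) = 5.2224 kWh/t

W = 5.2224 kWh/t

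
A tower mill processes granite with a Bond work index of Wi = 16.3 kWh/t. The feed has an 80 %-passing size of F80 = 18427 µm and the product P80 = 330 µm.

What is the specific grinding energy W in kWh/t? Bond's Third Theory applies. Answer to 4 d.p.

W = 7.7721 kWh/t

W = 10·Wi·[P80^(−½) − F80^(−½)]
1/√330 = 0.055048;  1/√18427 = 0.007367
W = 10·16.3·(0.055048 − 0.007367) = 7.7721 kWh/t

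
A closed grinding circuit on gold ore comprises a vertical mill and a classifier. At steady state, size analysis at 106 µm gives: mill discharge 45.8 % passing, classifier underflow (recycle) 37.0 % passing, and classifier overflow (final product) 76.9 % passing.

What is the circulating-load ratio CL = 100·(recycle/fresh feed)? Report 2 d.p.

CL = 353.41 %

Two-product formula at 106 µm:
r = (o − d)/(d − u)
r = (76.9 − 45.8)/(45.8 − 37.0) = 31.1/8.8 = 3.5341
CL = 100·r = 353.41 %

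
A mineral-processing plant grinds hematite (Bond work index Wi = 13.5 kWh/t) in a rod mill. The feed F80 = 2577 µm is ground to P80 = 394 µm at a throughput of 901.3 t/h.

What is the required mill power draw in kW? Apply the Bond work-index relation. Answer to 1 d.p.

W = 10·Wi·(P80^(-½) − F80^(-½))
W = 10·13.5·(1/√394 − 1/√2577) = 10·13.5·(0.030680) = 4.1418 kWh/t
Mill draw = 4.1418 × 901.3 = 3733.0 kW

P = 3733.0 kW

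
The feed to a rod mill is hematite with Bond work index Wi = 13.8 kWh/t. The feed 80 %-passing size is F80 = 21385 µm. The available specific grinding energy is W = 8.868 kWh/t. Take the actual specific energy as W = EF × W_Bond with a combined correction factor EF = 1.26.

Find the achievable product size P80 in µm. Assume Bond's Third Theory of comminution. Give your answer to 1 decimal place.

W = 10·Wi·[P80^(−½) − F80^(−½)]
W_Bond = W / EF = 8.868 / 1.26 = 7.0381 kWh/t
⇒ 1/√P80 = W_Bond/(10·Wi) + 1/√F80
  = 7.0381/(10·13.8) + 1/√21385 = 0.051001 + 0.006838 = 0.057839
P80 = (1/0.057839)² = 17.2894² = 298.92 µm

P80 = 298.9 µm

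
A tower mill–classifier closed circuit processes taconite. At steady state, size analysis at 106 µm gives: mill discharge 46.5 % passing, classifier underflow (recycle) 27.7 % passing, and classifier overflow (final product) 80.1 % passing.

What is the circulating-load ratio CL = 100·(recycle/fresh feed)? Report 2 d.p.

CL = 178.72 %

Two-product formula at 106 µm:
(1+r)·d = r·u + o ⇒ r = (o−d)/(d−u)
r = (80.1 − 46.5)/(46.5 − 27.7) = 33.6/18.8 = 1.7872
CL = 100·r = 178.72 %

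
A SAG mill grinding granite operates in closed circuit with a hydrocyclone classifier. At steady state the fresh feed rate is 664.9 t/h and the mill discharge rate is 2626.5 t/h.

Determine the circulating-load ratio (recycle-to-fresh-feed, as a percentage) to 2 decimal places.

Mill node: discharge = fresh + recycle.
R = M − F = 2626.5 − 664.9 = 1961.6 t/h
CL = 100·R/F = 100·1961.6/664.9 = 295.02 %

CL = 295.02 %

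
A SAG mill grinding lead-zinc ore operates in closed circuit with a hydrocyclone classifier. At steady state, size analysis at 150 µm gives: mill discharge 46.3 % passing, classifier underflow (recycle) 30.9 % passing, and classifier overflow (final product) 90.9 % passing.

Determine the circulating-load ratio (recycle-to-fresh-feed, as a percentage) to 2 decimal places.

Let r = R/F. Size balance at 150 µm:
(1+r)d = ru + o → r = (o−d)/(d−u)
r = (90.9 − 46.3)/(46.3 − 30.9) = 44.6/15.4 = 2.8961
CL = 100·r = 289.61 %

CL = 289.61 %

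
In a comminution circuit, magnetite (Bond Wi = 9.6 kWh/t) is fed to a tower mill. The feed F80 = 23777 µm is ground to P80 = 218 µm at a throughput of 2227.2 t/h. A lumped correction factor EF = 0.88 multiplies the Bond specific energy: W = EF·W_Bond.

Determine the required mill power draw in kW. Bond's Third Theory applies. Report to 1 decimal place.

W = 10 Wi (P80^-0.5 − F80^-0.5)
W = 10·9.6·(1/√218 − 1/√23777) = 10·9.6·(0.061243) = 5.8794 kWh/t
Corrected W = EF·W_Bond = 0.88·5.8794 = 5.1738 kWh/t
P_mill = W·ṁ = 5.1738·2227.2 = 11523.2 kW

P = 11523.2 kW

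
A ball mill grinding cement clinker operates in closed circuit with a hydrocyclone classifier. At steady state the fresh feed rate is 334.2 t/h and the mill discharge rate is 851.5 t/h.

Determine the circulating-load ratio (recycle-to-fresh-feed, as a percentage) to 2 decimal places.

CL = 154.79 %

Steady state: M = F + R.
R = M − F = 851.5 − 334.2 = 517.3 t/h
CL = 100·R/F = 100·517.3/334.2 = 154.79 %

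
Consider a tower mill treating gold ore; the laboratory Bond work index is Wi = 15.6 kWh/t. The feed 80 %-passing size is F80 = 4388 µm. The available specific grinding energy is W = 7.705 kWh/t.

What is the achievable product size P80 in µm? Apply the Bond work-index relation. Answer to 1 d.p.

Bond:  W = 10 Wi (1/√P − 1/√F)
1/√P80 = 1/√F80 + W/(10·Wi)
  = 7.7050/(10·15.6) + 1/√4388 = 0.049391 + 0.015096 = 0.064487
P80 = (1/0.064487)² = 15.5070² = 240.47 µm

P80 = 240.5 µm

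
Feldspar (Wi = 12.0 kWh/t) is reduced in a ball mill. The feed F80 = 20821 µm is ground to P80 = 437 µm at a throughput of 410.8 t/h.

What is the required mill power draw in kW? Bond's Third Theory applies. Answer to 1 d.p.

P = 2016.5 kW

W = 10 Wi / √P80 − 10 Wi / √F80
W = 10·12.0·(1/√437 − 1/√20821) = 10·12.0·(0.040906) = 4.9087 kWh/t
P_mill = W·ṁ = 4.9087·410.8 = 2016.5 kW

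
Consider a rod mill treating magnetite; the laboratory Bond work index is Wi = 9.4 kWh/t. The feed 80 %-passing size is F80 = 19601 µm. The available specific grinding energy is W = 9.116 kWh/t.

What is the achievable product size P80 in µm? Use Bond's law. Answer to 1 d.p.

P80 = 92.2 µm

W = 10·Wi·(P80^(-½) − F80^(-½))
⇒ 1/√P80 = W/(10·Wi) + 1/√F80
  = 9.1160/(10·9.4) + 1/√19601 = 0.096979 + 0.007143 = 0.104121
P80 = (1/0.104121)² = 9.6042² = 92.24 µm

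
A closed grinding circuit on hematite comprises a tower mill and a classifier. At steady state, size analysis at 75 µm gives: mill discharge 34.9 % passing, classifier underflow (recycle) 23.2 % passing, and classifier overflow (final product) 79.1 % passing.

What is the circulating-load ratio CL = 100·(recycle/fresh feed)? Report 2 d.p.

CL = 377.78 %

Classifier node, passing 75 µm:
r = (o − d)/(d − u)
r = (79.1 − 34.9)/(34.9 − 23.2) = 44.2/11.7 = 3.7778
CL = 100·r = 377.78 %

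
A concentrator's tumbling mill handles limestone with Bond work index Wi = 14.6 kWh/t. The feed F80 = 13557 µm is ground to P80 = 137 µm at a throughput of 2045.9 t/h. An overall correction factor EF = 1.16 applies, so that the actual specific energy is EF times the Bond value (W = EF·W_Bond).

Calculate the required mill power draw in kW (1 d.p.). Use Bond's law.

P = 26627.1 kW

W = 10·Wi·[P80^(−½) − F80^(−½)]
W = 10·14.6·(1/√137 − 1/√13557) = 10·14.6·(0.076847) = 11.2197 kWh/t
Corrected W = EF·W_Bond = 1.16·11.2197 = 13.0148 kWh/t
Mill draw = 13.0148 × 2045.9 = 26627.1 kW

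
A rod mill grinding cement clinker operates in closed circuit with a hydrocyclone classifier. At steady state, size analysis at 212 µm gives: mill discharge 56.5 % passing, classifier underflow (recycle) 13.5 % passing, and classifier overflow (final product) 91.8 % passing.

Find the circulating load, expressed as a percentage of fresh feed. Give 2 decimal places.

CL = 82.09 %

Let r = R/F. Size balance at 212 µm:
(1+r)·d = r·u + o ⇒ r = (o−d)/(d−u)
r = (91.8 − 56.5)/(56.5 − 13.5) = 35.3/43.0 = 0.8209
CL = 100·r = 82.09 %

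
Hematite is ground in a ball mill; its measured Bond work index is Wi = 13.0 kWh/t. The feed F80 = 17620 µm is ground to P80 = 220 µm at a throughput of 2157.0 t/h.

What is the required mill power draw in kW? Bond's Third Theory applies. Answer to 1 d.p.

Bond:  W = 10 Wi (1/√P − 1/√F)
W = 10·13.0·(1/√220 − 1/√17620) = 10·13.0·(0.059886) = 7.7852 kWh/t
Mill draw = 7.7852 × 2157.0 = 16792.8 kW

P = 16792.8 kW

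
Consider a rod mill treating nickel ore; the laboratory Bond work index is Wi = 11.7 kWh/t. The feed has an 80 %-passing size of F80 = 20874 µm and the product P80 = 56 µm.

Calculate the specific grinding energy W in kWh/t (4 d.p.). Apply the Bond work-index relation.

W = 14.8250 kWh/t

W = 10 Wi / √P80 − 10 Wi / √F80
1/√56 = 0.133631;  1/√20874 = 0.006921
W = 10·11.7·(0.133631 − 0.006921) = 14.8250 kWh/t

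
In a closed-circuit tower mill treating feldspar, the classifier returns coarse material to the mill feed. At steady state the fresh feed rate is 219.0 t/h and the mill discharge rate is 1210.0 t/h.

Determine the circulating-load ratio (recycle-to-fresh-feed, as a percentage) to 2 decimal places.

Mill node: discharge = fresh + recycle.
R = M − F = 1210.0 − 219.0 = 991.0 t/h
CL = 100·R/F = 100·991.0/219.0 = 452.51 %

CL = 452.51 %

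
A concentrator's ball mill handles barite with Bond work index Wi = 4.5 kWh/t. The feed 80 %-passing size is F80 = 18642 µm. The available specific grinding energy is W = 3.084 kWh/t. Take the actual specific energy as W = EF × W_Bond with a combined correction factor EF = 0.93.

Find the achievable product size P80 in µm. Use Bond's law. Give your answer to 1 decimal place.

W = 10 Wi (1/√P80 − 1/√F80)  [Bond]
W_Bond = W / EF = 3.084 / 0.93 = 3.3161 kWh/t
P80^-0.5 = F80^-0.5 + W_Bond/(10 Wi)
  = 3.3161/(10·4.5) + 1/√18642 = 0.073692 + 0.007324 = 0.081016
P80 = (1/0.081016)² = 12.3433² = 152.36 µm

P80 = 152.4 µm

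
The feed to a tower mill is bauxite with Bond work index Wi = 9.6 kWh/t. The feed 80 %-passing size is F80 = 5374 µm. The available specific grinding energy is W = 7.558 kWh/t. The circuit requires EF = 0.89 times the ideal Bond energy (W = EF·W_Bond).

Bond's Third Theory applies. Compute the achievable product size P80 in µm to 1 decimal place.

P80 = 95.9 µm

W = 10·Wi·(P80^(-½) − F80^(-½))
W_Bond = W / EF = 7.558 / 0.89 = 8.4921 kWh/t
⇒ 1/√P80 = W_Bond/(10·Wi) + 1/√F80
  = 8.4921/(10·9.6) + 1/√5374 = 0.088460 + 0.013641 = 0.102101
P80 = (1/0.102101)² = 9.7942² = 95.93 µm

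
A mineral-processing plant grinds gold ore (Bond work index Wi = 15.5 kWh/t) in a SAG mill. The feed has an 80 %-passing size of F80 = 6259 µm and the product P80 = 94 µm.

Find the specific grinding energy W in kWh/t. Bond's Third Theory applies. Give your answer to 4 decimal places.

W = 14.0278 kWh/t

W = 10 Wi / √P80 − 10 Wi / √F80
1/√94 = 0.103142;  1/√6259 = 0.012640
W = 10·15.5·(0.103142 − 0.012640) = 14.0278 kWh/t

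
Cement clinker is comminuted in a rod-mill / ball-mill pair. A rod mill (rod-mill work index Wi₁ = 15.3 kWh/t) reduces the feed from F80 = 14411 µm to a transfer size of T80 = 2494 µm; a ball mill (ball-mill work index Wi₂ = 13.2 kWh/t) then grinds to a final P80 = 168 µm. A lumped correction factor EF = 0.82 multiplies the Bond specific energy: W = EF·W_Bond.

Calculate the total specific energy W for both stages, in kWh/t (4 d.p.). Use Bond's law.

W = 7.6506 kWh/t

W_Bond = 10·Wi·(1/√P₈₀ − 1/√F₈₀)
Stage 1 (14411→2494 µm, Wi₁=15.3): W₁ = 10·15.3·(0.020024 − 0.008330) = 1.7892 kWh/t
Stage 2 (2494→168 µm, Wi₂=13.2): W₂ = 10·13.2·(0.077152 − 0.020024) = 7.5408 kWh/t
W = W₁ + W₂ = 1.7892 + 7.5408 = 9.3300 kWh/t
Apply correction: 9.3300 × 0.82 = 7.6506 kWh/t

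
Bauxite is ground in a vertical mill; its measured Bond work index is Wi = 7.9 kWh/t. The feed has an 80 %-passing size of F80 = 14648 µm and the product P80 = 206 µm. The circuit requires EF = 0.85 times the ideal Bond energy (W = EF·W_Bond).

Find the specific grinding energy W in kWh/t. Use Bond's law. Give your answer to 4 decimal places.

W = 4.1237 kWh/t

Bond:  W = 10 Wi (1/√P − 1/√F)
1/√206 = 0.069673;  1/√14648 = 0.008262
W = 10·7.9·(0.069673 − 0.008262) = 4.8515 kWh/t
Apply correction: 4.8515 × 0.85 = 4.1237 kWh/t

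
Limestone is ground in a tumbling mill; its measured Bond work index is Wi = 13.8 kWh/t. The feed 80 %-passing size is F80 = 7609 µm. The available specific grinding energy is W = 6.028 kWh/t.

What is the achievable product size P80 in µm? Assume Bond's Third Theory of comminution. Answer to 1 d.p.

P80 = 328.8 µm

Bond: W = 10·Wi·(1/√P80 − 1/√F80)
P80^(−½) = W/(10 Wi) + F80^(−½)
  = 6.0280/(10·13.8) + 1/√7609 = 0.043681 + 0.011464 = 0.055145
P80 = (1/0.055145)² = 18.1340² = 328.84 µm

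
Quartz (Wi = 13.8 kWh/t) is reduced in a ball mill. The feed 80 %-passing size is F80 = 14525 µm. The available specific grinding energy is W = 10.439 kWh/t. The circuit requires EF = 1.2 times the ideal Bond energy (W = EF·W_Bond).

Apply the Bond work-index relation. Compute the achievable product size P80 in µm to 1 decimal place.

P80 = 196.5 µm

W = 10·Wi·(P80^(-½) − F80^(-½))
W_Bond = W / EF = 10.439 / 1.2 = 8.6992 kWh/t
1/√P80 = 1/√F80 + W_Bond/(10·Wi)
  = 8.6992/(10·13.8) + 1/√14525 = 0.063037 + 0.008297 = 0.071335
P80 = (1/0.071335)² = 14.0184² = 196.52 µm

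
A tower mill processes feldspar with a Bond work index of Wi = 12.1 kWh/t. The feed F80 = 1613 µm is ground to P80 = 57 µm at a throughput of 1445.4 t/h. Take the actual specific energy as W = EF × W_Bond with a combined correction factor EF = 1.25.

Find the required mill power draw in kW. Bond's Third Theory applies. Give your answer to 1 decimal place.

P = 23513.1 kW

W = 10 Wi / √P80 − 10 Wi / √F80
W = 10·12.1·(1/√57 − 1/√1613) = 10·12.1·(0.107554) = 13.0141 kWh/t
Apply correction: 13.0141 × 1.25 = 16.2676 kWh/t
P_mill = W·ṁ = 16.2676·1445.4 = 23513.1 kW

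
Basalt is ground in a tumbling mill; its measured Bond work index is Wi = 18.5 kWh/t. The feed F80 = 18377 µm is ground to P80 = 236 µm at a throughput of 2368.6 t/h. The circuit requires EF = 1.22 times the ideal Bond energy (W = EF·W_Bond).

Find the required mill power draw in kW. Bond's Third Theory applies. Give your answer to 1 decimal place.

P = 30855.5 kW

W_Bond = 10·Wi·(1/√P₈₀ − 1/√F₈₀)
W = 10·18.5·(1/√236 − 1/√18377) = 10·18.5·(0.057718) = 10.6778 kWh/t
Corrected W = EF·W_Bond = 1.22·10.6778 = 13.0269 kWh/t
Mill draw = 13.0269 × 2368.6 = 30855.5 kW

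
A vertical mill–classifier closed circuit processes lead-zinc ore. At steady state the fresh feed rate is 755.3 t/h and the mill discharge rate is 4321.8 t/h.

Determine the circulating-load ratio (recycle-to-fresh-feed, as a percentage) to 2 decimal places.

Discharge = new feed + return, hence
R = M − F = 4321.8 − 755.3 = 3566.5 t/h
CL = 100·R/F = 100·3566.5/755.3 = 472.20 %

CL = 472.20 %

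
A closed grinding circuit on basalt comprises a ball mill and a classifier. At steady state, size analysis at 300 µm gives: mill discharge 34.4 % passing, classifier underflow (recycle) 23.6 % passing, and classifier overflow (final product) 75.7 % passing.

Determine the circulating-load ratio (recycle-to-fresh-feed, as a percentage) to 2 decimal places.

CL = 382.41 %

Two-product formula at 300 µm:
Fd + Rd = Ru + Fo ⇒ R/F = (o−d)/(d−u)
r = (75.7 − 34.4)/(34.4 − 23.6) = 41.3/10.8 = 3.8241
CL = 100·r = 382.41 %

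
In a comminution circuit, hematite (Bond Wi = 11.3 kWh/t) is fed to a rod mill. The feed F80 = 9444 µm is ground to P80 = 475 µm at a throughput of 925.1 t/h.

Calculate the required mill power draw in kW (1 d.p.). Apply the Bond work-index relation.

P = 3720.8 kW

Bond: W = 10·Wi·(1/√P80 − 1/√F80)
W = 10·11.3·(1/√475 − 1/√9444) = 10·11.3·(0.035593) = 4.0220 kWh/t
P = W·T = 4.0220·925.1 = 3720.8 kW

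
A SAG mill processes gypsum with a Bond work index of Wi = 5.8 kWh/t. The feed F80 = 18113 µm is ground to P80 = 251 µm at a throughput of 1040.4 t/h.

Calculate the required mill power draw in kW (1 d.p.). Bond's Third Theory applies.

W = 10 Wi (1/√P80 − 1/√F80)  [Bond]
W = 10·5.8·(1/√251 − 1/√18113) = 10·5.8·(0.055689) = 3.2300 kWh/t
P_mill = W·ṁ = 3.2300·1040.4 = 3360.5 kW

P = 3360.5 kW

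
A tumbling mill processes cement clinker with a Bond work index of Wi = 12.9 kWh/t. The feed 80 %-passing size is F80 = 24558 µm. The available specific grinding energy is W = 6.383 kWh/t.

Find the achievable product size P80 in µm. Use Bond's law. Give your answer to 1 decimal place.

P80 = 320.5 µm

Bond:  W = 10 Wi (1/√P − 1/√F)
⇒ 1/√P80 = W/(10 Wi) + 1/√F80
  = 6.3830/(10·12.9) + 1/√24558 = 0.049481 + 0.006381 = 0.055862
P80 = (1/0.055862)² = 17.9013² = 320.46 µm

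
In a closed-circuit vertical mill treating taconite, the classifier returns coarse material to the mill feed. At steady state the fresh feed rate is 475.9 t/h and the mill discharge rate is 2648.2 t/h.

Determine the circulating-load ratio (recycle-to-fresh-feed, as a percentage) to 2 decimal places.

CL = 456.46 %

Mill node: discharge = fresh + recycle.
R = M − F = 2648.2 − 475.9 = 2172.3 t/h
CL = 100·R/F = 100·2172.3/475.9 = 456.46 %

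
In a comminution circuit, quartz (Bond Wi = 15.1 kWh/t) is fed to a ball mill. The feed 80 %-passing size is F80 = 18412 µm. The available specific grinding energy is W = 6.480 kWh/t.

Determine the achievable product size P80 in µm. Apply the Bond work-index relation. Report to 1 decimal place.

W = 10·Wi·[P80^(−½) − F80^(−½)]
⇒ 1/√P80 = W/(10 Wi) + 1/√F80
  = 6.4800/(10·15.1) + 1/√18412 = 0.042914 + 0.007370 = 0.050284
P80 = (1/0.050284)² = 19.8872² = 395.50 µm

P80 = 395.5 µm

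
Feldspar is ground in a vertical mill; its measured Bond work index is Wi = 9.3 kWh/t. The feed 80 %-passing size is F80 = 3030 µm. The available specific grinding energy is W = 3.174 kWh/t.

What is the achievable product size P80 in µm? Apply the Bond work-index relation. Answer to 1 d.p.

P80 = 365.7 µm

W = 10·Wi·(P80^(-½) − F80^(-½))
1/√P80 = 1/√F80 + W/(10·Wi)
  = 3.1740/(10·9.3) + 1/√3030 = 0.034129 + 0.018167 = 0.052296
P80 = (1/0.052296)² = 19.1220² = 365.65 µm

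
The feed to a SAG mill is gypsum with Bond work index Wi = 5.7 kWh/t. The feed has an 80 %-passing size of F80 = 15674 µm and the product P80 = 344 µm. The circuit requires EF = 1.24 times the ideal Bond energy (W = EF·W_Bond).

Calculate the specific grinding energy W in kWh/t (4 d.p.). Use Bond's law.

W = 3.2463 kWh/t

W = 10 Wi / √P80 − 10 Wi / √F80
1/√344 = 0.053916;  1/√15674 = 0.007987
W = 10·5.7·(0.053916 − 0.007987) = 2.6179 kWh/t
Apply correction: 2.6179 × 1.24 = 3.2463 kWh/t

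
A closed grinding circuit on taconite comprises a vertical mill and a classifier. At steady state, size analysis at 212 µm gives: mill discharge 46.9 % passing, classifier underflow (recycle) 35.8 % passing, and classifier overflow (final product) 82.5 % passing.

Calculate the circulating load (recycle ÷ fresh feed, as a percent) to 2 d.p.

Balance %-passing 212 µm (r = R/F):
(1+r)·d = r·u + o ⇒ r = (o−d)/(d−u)
r = (82.5 − 46.9)/(46.9 − 35.8) = 35.6/11.1 = 3.2072
CL = 100·r = 320.72 %

CL = 320.72 %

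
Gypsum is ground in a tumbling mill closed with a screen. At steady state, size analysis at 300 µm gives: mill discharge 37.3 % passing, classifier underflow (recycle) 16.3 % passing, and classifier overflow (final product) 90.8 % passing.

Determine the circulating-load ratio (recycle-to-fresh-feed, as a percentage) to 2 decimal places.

Let r = R/F. Size balance at 300 µm:
Fd + Rd = Ru + Fo ⇒ R/F = (o−d)/(d−u)
r = (90.8 − 37.3)/(37.3 − 16.3) = 53.5/21.0 = 2.5476
CL = 100·r = 254.76 %

CL = 254.76 %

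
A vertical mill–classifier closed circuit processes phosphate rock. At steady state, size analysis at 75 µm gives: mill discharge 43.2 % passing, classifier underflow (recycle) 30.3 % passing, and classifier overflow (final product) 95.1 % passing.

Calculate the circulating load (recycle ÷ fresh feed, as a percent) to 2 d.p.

CL = 402.33 %

Balance %-passing 75 µm (r = R/F):
(1+r)·d = r·u + o ⇒ r = (o−d)/(d−u)
r = (95.1 − 43.2)/(43.2 − 30.3) = 51.9/12.9 = 4.0233
CL = 100·r = 402.33 %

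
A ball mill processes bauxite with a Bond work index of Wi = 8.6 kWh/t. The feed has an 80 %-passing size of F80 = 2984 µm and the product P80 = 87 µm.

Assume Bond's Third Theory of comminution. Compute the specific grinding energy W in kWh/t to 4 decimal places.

W = 7.6458 kWh/t

W_Bond = 10·Wi·(1/√P₈₀ − 1/√F₈₀)
1/√87 = 0.107211;  1/√2984 = 0.018306
W = 10·8.6·(0.107211 − 0.018306) = 7.6458 kWh/t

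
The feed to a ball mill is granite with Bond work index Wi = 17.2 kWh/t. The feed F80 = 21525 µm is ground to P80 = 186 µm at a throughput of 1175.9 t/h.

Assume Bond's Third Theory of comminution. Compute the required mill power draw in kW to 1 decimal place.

W = 10·Wi·[P80^(−½) − F80^(−½)]
W = 10·17.2·(1/√186 − 1/√21525) = 10·17.2·(0.066508) = 11.4393 kWh/t
P_mill = W·ṁ = 11.4393·1175.9 = 13451.5 kW

P = 13451.5 kW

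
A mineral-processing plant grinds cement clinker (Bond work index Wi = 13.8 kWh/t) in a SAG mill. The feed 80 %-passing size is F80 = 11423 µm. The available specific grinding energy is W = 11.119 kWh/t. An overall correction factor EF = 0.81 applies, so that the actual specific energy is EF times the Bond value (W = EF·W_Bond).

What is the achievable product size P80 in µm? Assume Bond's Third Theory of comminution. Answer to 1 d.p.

P80 = 84.4 µm

Bond: W = 10·Wi·(1/√P80 − 1/√F80)
W_Bond = W / EF = 11.119 / 0.81 = 13.7272 kWh/t
P80^-0.5 = F80^-0.5 + W_Bond/(10 Wi)
  = 13.7272/(10·13.8) + 1/√11423 = 0.099472 + 0.009356 = 0.108829
P80 = (1/0.108829)² = 9.1888² = 84.43 µm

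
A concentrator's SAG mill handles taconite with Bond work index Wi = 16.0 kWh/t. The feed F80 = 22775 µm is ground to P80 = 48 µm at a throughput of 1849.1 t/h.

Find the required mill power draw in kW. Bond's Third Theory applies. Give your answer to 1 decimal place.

W = 10 Wi (1/√P80 − 1/√F80)  [Bond]
W = 10·16.0·(1/√48 − 1/√22775) = 10·16.0·(0.137711) = 22.0338 kWh/t
P_mill = W·ṁ = 22.0338·1849.1 = 40742.7 kW

P = 40742.7 kW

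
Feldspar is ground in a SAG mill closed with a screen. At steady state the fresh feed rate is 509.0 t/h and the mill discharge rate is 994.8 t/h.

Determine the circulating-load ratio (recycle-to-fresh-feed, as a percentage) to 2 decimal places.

Discharge = new feed + return, hence
R = M − F = 994.8 − 509.0 = 485.8 t/h
CL = 100·R/F = 100·485.8/509.0 = 95.44 %

CL = 95.44 %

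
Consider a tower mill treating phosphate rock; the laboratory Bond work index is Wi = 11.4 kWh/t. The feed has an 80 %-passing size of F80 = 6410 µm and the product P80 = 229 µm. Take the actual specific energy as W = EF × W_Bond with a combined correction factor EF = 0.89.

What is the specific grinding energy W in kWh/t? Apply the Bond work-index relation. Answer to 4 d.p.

W = 5.4374 kWh/t

W = 10·Wi·[P80^(−½) − F80^(−½)]
1/√229 = 0.066082;  1/√6410 = 0.012490
W = 10·11.4·(0.066082 − 0.012490) = 6.1094 kWh/t
W_actual = 0.89 × 6.1094 = 5.4374 kWh/t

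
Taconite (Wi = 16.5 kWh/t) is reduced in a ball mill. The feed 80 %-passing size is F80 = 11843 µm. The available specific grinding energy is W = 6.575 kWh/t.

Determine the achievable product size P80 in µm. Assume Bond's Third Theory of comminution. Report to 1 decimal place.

P80 = 415.9 µm

W = 10·Wi·(P80^(-½) − F80^(-½))
1/√P80 = 1/√F80 + W/(10·Wi)
  = 6.5750/(10·16.5) + 1/√11843 = 0.039848 + 0.009189 = 0.049038
P80 = (1/0.049038)² = 20.3926² = 415.86 µm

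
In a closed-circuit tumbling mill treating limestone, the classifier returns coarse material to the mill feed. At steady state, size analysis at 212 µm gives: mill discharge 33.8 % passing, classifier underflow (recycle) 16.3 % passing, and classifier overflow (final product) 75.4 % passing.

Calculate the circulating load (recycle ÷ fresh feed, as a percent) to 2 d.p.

Let r = R/F. Size balance at 212 µm:
d + r·d = r·u + o → r(d−u) = o−d
r = (75.4 − 33.8)/(33.8 − 16.3) = 41.6/17.5 = 2.3771
CL = 100·r = 237.71 %

CL = 237.71 %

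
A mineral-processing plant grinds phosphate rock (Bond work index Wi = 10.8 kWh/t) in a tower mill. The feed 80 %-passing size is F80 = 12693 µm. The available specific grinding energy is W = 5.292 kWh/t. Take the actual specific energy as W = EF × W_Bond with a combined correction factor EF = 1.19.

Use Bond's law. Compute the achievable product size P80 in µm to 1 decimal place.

P80 = 399.2 µm

W = 10·Wi·[P80^(−½) − F80^(−½)]
W_Bond = W / EF = 5.292 / 1.19 = 4.4471 kWh/t
⇒ 1/√P80 = W_Bond/(10·Wi) + 1/√F80
  = 4.4471/(10·10.8) + 1/√12693 = 0.041176 + 0.008876 = 0.050052
P80 = (1/0.050052)² = 19.9790² = 399.16 µm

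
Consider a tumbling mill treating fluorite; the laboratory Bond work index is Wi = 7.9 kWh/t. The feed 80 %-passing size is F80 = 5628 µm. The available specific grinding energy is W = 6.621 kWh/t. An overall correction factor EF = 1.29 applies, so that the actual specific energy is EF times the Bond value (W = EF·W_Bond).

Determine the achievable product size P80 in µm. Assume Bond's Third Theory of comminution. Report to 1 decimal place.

P80 = 163.1 µm

W = 10 Wi (P80^-0.5 − F80^-0.5)
W_Bond = W / EF = 6.621 / 1.29 = 5.1326 kWh/t
P80^-0.5 = F80^-0.5 + W_Bond/(10 Wi)
  = 5.1326/(10·7.9) + 1/√5628 = 0.064969 + 0.013330 = 0.078299
P80 = (1/0.078299)² = 12.7716² = 163.11 µm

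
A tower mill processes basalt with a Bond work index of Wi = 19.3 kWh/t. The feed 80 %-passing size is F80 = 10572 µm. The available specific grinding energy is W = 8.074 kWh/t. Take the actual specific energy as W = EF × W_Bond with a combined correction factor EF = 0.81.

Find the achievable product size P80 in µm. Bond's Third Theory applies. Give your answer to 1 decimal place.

P80 = 265.5 µm

W = 10 Wi / √P80 − 10 Wi / √F80
W_Bond = W / EF = 8.074 / 0.81 = 9.9679 kWh/t
1/√P80 = 1/√F80 + W_Bond/(10·Wi)
  = 9.9679/(10·19.3) + 1/√10572 = 0.051647 + 0.009726 = 0.061373
P80 = (1/0.061373)² = 16.2938² = 265.49 µm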